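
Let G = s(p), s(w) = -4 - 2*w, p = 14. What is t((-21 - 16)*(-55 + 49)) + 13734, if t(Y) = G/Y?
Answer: 1524458/111 ≈ 13734.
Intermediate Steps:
G = -32 (G = -4 - 2*14 = -4 - 28 = -32)
t(Y) = -32/Y
t((-21 - 16)*(-55 + 49)) + 13734 = -32*1/((-55 + 49)*(-21 - 16)) + 13734 = -32/((-37*(-6))) + 13734 = -32/222 + 13734 = -32*1/222 + 13734 = -16/111 + 13734 = 1524458/111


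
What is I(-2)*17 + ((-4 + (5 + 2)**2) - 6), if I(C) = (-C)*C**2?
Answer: 175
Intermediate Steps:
I(C) = -C**3
I(-2)*17 + ((-4 + (5 + 2)**2) - 6) = -1*(-2)**3*17 + ((-4 + (5 + 2)**2) - 6) = -1*(-8)*17 + ((-4 + 7**2) - 6) = 8*17 + ((-4 + 49) - 6) = 136 + (45 - 6) = 136 + 39 = 175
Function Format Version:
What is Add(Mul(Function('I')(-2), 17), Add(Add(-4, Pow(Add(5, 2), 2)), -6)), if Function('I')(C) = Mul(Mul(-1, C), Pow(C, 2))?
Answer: 175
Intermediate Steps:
Function('I')(C) = Mul(-1, Pow(C, 3))
Add(Mul(Function('I')(-2), 17), Add(Add(-4, Pow(Add(5, 2), 2)), -6)) = Add(Mul(Mul(-1, Pow(-2, 3)), 17), Add(Add(-4, Pow(Add(5, 2), 2)), -6)) = Add(Mul(Mul(-1, -8), 17), Add(Add(-4, Pow(7, 2)), -6)) = Add(Mul(8, 17), Add(Add(-4, 49), -6)) = Add(136, Add(45, -6)) = Add(136, 39) = 175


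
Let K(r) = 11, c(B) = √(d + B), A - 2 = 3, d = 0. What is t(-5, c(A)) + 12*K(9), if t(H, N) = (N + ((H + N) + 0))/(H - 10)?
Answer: 397/3 - 2*√5/15 ≈ 132.04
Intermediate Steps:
A = 5 (A = 2 + 3 = 5)
c(B) = √B (c(B) = √(0 + B) = √B)
t(H, N) = (H + 2*N)/(-10 + H) (t(H, N) = (N + (H + N))/(-10 + H) = (H + 2*N)/(-10 + H))
t(-5, c(A)) + 12*K(9) = (-5 + 2*√5)/(-10 - 5) + 12*11 = (-5 + 2*√5)/(-15) + 132 = -(-5 + 2*√5)/15 + 132 = (⅓ - 2*√5/15) + 132 = 397/3 - 2*√5/15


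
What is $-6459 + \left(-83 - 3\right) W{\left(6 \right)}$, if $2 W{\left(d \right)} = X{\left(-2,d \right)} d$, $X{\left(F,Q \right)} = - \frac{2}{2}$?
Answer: $-6201$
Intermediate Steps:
$X{\left(F,Q \right)} = -1$ ($X{\left(F,Q \right)} = \left(-2\right) \frac{1}{2} = -1$)
$W{\left(d \right)} = - \frac{d}{2}$ ($W{\left(d \right)} = \frac{\left(-1\right) d}{2} = - \frac{d}{2}$)
$-6459 + \left(-83 - 3\right) W{\left(6 \right)} = -6459 + \left(-83 - 3\right) \left(\left(- \frac{1}{2}\right) 6\right) = -6459 - -258 = -6459 + 258 = -6201$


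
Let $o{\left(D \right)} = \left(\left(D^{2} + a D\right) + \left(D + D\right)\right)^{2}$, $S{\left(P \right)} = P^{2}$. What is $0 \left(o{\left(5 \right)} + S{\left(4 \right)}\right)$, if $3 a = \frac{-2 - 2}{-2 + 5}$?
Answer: $0$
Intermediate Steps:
$a = - \frac{4}{9}$ ($a = \frac{\left(-2 - 2\right) \frac{1}{-2 + 5}}{3} = \frac{\left(-4\right) \frac{1}{3}}{3} = \frac{1}{3} \left(- \frac{4}{3}\right) = - \frac{4}{9} \approx -0.44444$)
$o{\left(D \right)} = \left(D^{2} + \frac{14 D}{9}\right)^{2}$ ($o{\left(D \right)} = \left(\left(D^{2} - \frac{4 D}{9}\right) + \left(D + D\right)\right)^{2} = \left(\left(D^{2} - \frac{4 D}{9}\right) + 2 D\right)^{2} = \left(D^{2} + \frac{14 D}{9}\right)^{2}$)
$0 \left(o{\left(5 \right)} + S{\left(4 \right)}\right) = 0 \left(\frac{5^{2} \left(14 + 9 \cdot 5\right)^{2}}{81} + 4^{2}\right) = 0 \left(\frac{1}{81} \cdot 25 \left(14 + 45\right)^{2} + 16\right) = 0 \left(\frac{1}{81} \cdot 25 \cdot 59^{2} + 16\right) = 0 \left(\frac{1}{81} \cdot 25 \cdot 3481 + 16\right) = 0 \left(\frac{87025}{81} + 16\right) = 0 \cdot \frac{88321}{81} = 0$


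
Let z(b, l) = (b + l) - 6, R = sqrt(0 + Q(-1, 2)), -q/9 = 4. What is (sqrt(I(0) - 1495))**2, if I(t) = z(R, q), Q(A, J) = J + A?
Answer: -1536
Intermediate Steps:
Q(A, J) = A + J
q = -36 (q = -9*4 = -36)
R = 1 (R = sqrt(0 + (-1 + 2)) = sqrt(0 + 1) = sqrt(1) = 1)
z(b, l) = -6 + b + l
I(t) = -41 (I(t) = -6 + 1 - 36 = -41)
(sqrt(I(0) - 1495))**2 = (sqrt(-41 - 1495))**2 = (sqrt(-1536))**2 = (16*I*sqrt(6))**2 = -1536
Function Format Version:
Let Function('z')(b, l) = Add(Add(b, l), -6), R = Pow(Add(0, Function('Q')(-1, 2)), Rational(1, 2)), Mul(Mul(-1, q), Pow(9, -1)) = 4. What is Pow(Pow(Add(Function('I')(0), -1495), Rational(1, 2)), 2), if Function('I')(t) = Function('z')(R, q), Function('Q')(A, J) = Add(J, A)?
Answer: -1536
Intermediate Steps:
Function('Q')(A, J) = Add(A, J)
q = -36 (q = Mul(-9, 4) = -36)
R = 1 (R = Pow(Add(0, Add(-1, 2)), Rational(1, 2)) = Pow(Add(0, 1), Rational(1, 2)) = Pow(1, Rational(1, 2)) = 1)
Function('z')(b, l) = Add(-6, b, l)
Function('I')(t) = -41 (Function('I')(t) = Add(-6, 1, -36) = -41)
Pow(Pow(Add(Function('I')(0), -1495), Rational(1, 2)), 2) = Pow(Pow(Add(-41, -1495), Rational(1, 2)), 2) = Pow(Pow(-1536, Rational(1, 2)), 2) = Pow(Mul(16, I, Pow(6, Rational(1, 2))), 2) = -1536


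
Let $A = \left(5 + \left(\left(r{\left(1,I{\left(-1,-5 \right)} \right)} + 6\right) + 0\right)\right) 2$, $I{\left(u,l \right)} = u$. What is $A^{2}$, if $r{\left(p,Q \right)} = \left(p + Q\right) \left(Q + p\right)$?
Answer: $484$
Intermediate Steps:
$r{\left(p,Q \right)} = \left(Q + p\right)^{2}$ ($r{\left(p,Q \right)} = \left(Q + p\right) \left(Q + p\right) = \left(Q + p\right)^{2}$)
$A = 22$ ($A = \left(5 + \left(\left(\left(-1 + 1\right)^{2} + 6\right) + 0\right)\right) 2 = \left(5 + \left(\left(0^{2} + 6\right) + 0\right)\right) 2 = \left(5 + \left(\left(0 + 6\right) + 0\right)\right) 2 = \left(5 + \left(6 + 0\right)\right) 2 = \left(5 + 6\right) 2 = 11 \cdot 2 = 22$)
$A^{2} = 22^{2} = 484$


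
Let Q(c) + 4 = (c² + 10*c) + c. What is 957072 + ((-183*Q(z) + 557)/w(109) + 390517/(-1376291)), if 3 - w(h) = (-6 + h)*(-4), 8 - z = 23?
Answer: 546628475979444/571160765 ≈ 9.5705e+5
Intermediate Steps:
z = -15 (z = 8 - 1*23 = 8 - 23 = -15)
w(h) = -21 + 4*h (w(h) = 3 - (-6 + h)*(-4) = 3 - (24 - 4*h) = 3 + (-24 + 4*h) = -21 + 4*h)
Q(c) = -4 + c² + 11*c (Q(c) = -4 + ((c² + 10*c) + c) = -4 + (c² + 11*c) = -4 + c² + 11*c)
957072 + ((-183*Q(z) + 557)/w(109) + 390517/(-1376291)) = 957072 + ((-183*(-4 + (-15)² + 11*(-15)) + 557)/(-21 + 4*109) + 390517/(-1376291)) = 957072 + ((-183*(-4 + 225 - 165) + 557)/(-21 + 436) + 390517*(-1/1376291)) = 957072 + ((-183*56 + 557)/415 - 390517/1376291) = 957072 + ((-10248 + 557)*(1/415) - 390517/1376291) = 957072 + (-9691*1/415 - 390517/1376291) = 957072 + (-9691/415 - 390517/1376291) = 957072 - 13499700636/571160765 = 546628475979444/571160765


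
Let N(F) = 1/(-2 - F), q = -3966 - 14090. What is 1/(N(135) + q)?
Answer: -137/2473673 ≈ -5.5383e-5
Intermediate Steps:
q = -18056
1/(N(135) + q) = 1/(-1/(2 + 135) - 18056) = 1/(-1/137 - 18056) = 1/(-2473673/137) = -137/2473673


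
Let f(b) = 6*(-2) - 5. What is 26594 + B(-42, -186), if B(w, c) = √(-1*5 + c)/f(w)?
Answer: 26594 - I*√191/17 ≈ 26594.0 - 0.81296*I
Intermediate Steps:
f(b) = -17 (f(b) = -12 - 5 = -17)
B(w, c) = -√(-5 + c)/17 (B(w, c) = √(-1*5 + c)/(-17) = √(-5 + c)*(-1/17) = -√(-5 + c)/17)
26594 + B(-42, -186) = 26594 - √(-5 - 186)/17 = 26594 - I*√191/17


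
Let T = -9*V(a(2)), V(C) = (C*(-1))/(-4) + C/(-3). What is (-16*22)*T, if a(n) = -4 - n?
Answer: 1584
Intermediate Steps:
V(C) = -C/12 (V(C) = -C*(-¼) + C*(-⅓) = C/4 - C/3 = -C/12)
T = -9/2 (T = -(-3)*(-4 - 1*2)/4 = -(-3)*(-4 - 2)/4 = -(-3)*(-6)/4 = -9*½ = -9/2 ≈ -4.5000)
(-16*22)*T = -16*22*(-9/2) = -352*(-9/2) = 1584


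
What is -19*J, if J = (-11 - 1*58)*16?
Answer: 20976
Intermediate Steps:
J = -1104 (J = (-11 - 58)*16 = -69*16 = -1104)
-19*J = -19*(-1104) = 20976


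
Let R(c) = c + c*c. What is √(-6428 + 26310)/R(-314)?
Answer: √19882/98282 ≈ 0.0014347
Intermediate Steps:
R(c) = c + c²
√(-6428 + 26310)/R(-314) = √(-6428 + 26310)/((-314*(1 - 314))) = √19882/((-314*(-313))) = √19882/98282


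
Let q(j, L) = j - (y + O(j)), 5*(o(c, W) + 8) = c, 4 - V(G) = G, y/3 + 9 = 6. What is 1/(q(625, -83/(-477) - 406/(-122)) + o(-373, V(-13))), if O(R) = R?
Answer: -5/368 ≈ -0.013587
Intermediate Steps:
y = -9 (y = -27 + 3*6 = -27 + 18 = -9)
V(G) = 4 - G
o(c, W) = -8 + c/5
q(j, L) = 9 (q(j, L) = j - (-9 + j) = j + (9 - j) = 9)
1/(q(625, -83/(-477) - 406/(-122)) + o(-373, V(-13))) = 1/(9 + (-8 + (⅕)*(-373))) = 1/(9 + (-8 - 373/5)) = 1/(9 - 413/5) = 1/(-368/5) = -5/368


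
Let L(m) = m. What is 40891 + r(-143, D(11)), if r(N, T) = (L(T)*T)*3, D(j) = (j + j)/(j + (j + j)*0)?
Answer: 40903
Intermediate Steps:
D(j) = 2 (D(j) = (2*j)/(j + (2*j)*0) = (2*j)/(j + 0) = (2*j)/j = 2)
r(N, T) = 3*T² (r(N, T) = (T*T)*3 = T²*3 = 3*T²)
40891 + r(-143, D(11)) = 40891 + 3*2² = 40891 + 3*4 = 40891 + 12 = 40903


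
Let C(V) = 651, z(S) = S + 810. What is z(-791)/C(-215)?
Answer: 19/651 ≈ 0.029186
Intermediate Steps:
z(S) = 810 + S
z(-791)/C(-215) = (810 - 791)/651 = 19*(1/651) = 19/651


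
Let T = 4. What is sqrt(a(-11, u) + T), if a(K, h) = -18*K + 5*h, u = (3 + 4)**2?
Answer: sqrt(447) ≈ 21.142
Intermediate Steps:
u = 49 (u = 7**2 = 49)
sqrt(a(-11, u) + T) = sqrt((-18*(-11) + 5*49) + 4) = sqrt((198 + 245) + 4) = sqrt(443 + 4) = sqrt(447)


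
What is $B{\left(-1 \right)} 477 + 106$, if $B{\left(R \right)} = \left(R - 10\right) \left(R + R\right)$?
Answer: $10600$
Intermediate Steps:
$B{\left(R \right)} = 2 R \left(-10 + R\right)$ ($B{\left(R \right)} = \left(-10 + R\right) 2 R = 2 R \left(-10 + R\right)$)
$B{\left(-1 \right)} 477 + 106 = 2 \left(-1\right) \left(-10 - 1\right) 477 + 106 = 2 \left(-1\right) \left(-11\right) 477 + 106 = 22 \cdot 477 + 106 = 10494 + 106 = 10600$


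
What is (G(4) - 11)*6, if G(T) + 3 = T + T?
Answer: -36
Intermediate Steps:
G(T) = -3 + 2*T (G(T) = -3 + (T + T) = -3 + 2*T)
(G(4) - 11)*6 = ((-3 + 2*4) - 11)*6 = ((-3 + 8) - 11)*6 = (5 - 11)*6 = -6*6 = -36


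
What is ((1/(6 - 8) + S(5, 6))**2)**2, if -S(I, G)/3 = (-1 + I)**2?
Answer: 88529281/16 ≈ 5.5331e+6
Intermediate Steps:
S(I, G) = -3*(-1 + I)**2
((1/(6 - 8) + S(5, 6))**2)**2 = ((1/(6 - 8) - 3*(-1 + 5)**2)**2)**2 = ((1/(-2) - 3*4**2)**2)**2 = ((-1/2 - 3*16)**2)**2 = ((-1/2 - 48)**2)**2 = ((-97/2)**2)**2 = (9409/4)**2 = 88529281/16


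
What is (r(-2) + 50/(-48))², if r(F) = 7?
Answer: 20449/576 ≈ 35.502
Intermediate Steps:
(r(-2) + 50/(-48))² = (7 + 50/(-48))² = (7 + 50*(-1/48))² = (7 - 25/24)² = (143/24)² = 20449/576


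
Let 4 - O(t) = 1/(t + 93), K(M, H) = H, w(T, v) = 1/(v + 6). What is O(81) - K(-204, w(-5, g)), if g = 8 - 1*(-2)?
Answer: 5473/1392 ≈ 3.9318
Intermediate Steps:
g = 10 (g = 8 + 2 = 10)
w(T, v) = 1/(6 + v)
O(t) = 4 - 1/(93 + t) (O(t) = 4 - 1/(t + 93) = 4 - 1/(93 + t))
O(81) - K(-204, w(-5, g)) = (371 + 4*81)/(93 + 81) - 1/(6 + 10) = (371 + 324)/174 - 1/16 = (1/174)*695 - 1*1/16 = 695/174 - 1/16 = 5473/1392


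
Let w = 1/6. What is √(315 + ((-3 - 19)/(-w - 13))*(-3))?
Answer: 3*√214959/79 ≈ 17.606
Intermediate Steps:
w = ⅙ ≈ 0.16667
√(315 + ((-3 - 19)/(-w - 13))*(-3)) = √(315 + ((-3 - 19)/(-1*⅙ - 13))*(-3)) = √(315 - 22/(-⅙ - 13)*(-3)) = √(315 - 22/(-79/6)*(-3)) = √(315 - 22*(-6/79)*(-3)) = √(315 + (132/79)*(-3)) = √(315 - 396/79) = √(24489/79) = 3*√214959/79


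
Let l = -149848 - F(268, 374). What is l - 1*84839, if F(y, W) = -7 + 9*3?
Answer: -234707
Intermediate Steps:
F(y, W) = 20 (F(y, W) = -7 + 27 = 20)
l = -149868 (l = -149848 - 1*20 = -149848 - 20 = -149868)
l - 1*84839 = -149868 - 1*84839 = -149868 - 84839 = -234707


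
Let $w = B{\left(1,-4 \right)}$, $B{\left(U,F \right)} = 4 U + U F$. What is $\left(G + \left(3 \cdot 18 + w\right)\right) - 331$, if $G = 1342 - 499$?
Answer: $566$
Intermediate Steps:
$B{\left(U,F \right)} = 4 U + F U$
$w = 0$ ($w = 1 \left(4 - 4\right) = 1 \cdot 0 = 0$)
$G = 843$
$\left(G + \left(3 \cdot 18 + w\right)\right) - 331 = \left(843 + \left(3 \cdot 18 + 0\right)\right) - 331 = \left(843 + \left(54 + 0\right)\right) - 331 = \left(843 + 54\right) - 331 = 897 - 331 = 566$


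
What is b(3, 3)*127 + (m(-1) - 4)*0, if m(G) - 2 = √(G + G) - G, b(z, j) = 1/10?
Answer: 127/10 ≈ 12.700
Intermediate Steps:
b(z, j) = ⅒
m(G) = 2 - G + √2*√G (m(G) = 2 + (√(G + G) - G) = 2 + (√(2*G) - G) = 2 + (√2*√G - G) = 2 + (-G + √2*√G) = 2 - G + √2*√G)
b(3, 3)*127 + (m(-1) - 4)*0 = (⅒)*127 + ((2 - 1*(-1) + √2*√(-1)) - 4)*0 = 127/10 + ((2 + 1 + √2*I) - 4)*0 = 127/10 + ((2 + 1 + I*√2) - 4)*0 = 127/10 + ((3 + I*√2) - 4)*0 = 127/10 + (-1 + I*√2)*0 = 127/10 + 0 = 127/10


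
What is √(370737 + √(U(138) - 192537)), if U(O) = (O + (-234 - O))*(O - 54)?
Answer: √(370737 + 3*I*√23577) ≈ 608.88 + 0.378*I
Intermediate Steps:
U(O) = 12636 - 234*O (U(O) = -234*(-54 + O) = 12636 - 234*O)
√(370737 + √(U(138) - 192537)) = √(370737 + √((12636 - 234*138) - 192537)) = √(370737 + √((12636 - 32292) - 192537)) = √(370737 + √(-19656 - 192537)) = √(370737 + √(-212193)) = √(370737 + 3*I*√23577)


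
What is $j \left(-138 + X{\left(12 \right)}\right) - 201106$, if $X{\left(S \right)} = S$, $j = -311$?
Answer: $-161920$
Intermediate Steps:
$j \left(-138 + X{\left(12 \right)}\right) - 201106 = - 311 \left(-138 + 12\right) - 201106 = \left(-311\right) \left(-126\right) - 201106 = 39186 - 201106 = -161920$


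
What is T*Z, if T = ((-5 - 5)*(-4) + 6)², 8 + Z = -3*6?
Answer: -55016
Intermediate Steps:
Z = -26 (Z = -8 - 3*6 = -8 - 18 = -26)
T = 2116 (T = (-10*(-4) + 6)² = (40 + 6)² = 46² = 2116)
T*Z = 2116*(-26) = -55016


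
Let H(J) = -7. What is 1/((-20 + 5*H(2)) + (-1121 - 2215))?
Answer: -1/3391 ≈ -0.00029490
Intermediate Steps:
1/((-20 + 5*H(2)) + (-1121 - 2215)) = 1/((-20 + 5*(-7)) + (-1121 - 2215)) = 1/((-20 - 35) - 3336) = 1/(-55 - 3336) = 1/(-3391) = -1/3391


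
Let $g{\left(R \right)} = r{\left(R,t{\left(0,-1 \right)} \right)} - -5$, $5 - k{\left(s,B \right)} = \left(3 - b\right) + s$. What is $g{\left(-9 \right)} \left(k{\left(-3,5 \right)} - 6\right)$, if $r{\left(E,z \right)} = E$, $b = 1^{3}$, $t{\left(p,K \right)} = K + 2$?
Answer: $0$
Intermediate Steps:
$t{\left(p,K \right)} = 2 + K$
$b = 1$
$k{\left(s,B \right)} = 3 - s$ ($k{\left(s,B \right)} = 5 - \left(\left(3 - 1\right) + s\right) = 5 - \left(2 + s\right) = 3 - s$)
$g{\left(R \right)} = 5 + R$ ($g{\left(R \right)} = R - -5 = R + 5 = 5 + R$)
$g{\left(-9 \right)} \left(k{\left(-3,5 \right)} - 6\right) = \left(5 - 9\right) \left(\left(3 - -3\right) - 6\right) = - 4 \left(\left(3 + 3\right) - 6\right) = - 4 \left(6 - 6\right) = \left(-4\right) 0 = 0$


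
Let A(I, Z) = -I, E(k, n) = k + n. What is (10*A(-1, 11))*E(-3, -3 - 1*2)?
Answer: -80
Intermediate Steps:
(10*A(-1, 11))*E(-3, -3 - 1*2) = (10*(-1*(-1)))*(-3 + (-3 - 1*2)) = (10*1)*(-3 + (-3 - 2)) = 10*(-3 - 5) = 10*(-8) = -80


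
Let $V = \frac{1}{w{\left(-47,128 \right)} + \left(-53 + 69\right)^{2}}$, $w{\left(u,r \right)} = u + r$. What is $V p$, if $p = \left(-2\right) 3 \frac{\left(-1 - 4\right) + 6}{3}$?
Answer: $- \frac{2}{337} \approx -0.0059347$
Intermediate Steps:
$w{\left(u,r \right)} = r + u$
$p = -2$ ($p = - 6 \left(-5 + 6\right) \frac{1}{3} = - 6 \cdot 1 \cdot \frac{1}{3} = \left(-6\right) \frac{1}{3} = -2$)
$V = \frac{1}{337}$ ($V = \frac{1}{\left(128 - 47\right) + \left(-53 + 69\right)^{2}} = \frac{1}{81 + 16^{2}} = \frac{1}{81 + 256} = \frac{1}{337} \approx 0.0029674$)
$V p = \frac{1}{337} \left(-2\right) = - \frac{2}{337}$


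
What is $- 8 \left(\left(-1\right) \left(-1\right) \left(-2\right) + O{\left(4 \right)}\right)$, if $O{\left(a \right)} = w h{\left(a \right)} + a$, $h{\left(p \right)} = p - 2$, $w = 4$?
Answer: $-80$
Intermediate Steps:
$h{\left(p \right)} = -2 + p$
$O{\left(a \right)} = -8 + 5 a$ ($O{\left(a \right)} = 4 \left(-2 + a\right) + a = \left(-8 + 4 a\right) + a = -8 + 5 a$)
$- 8 \left(\left(-1\right) \left(-1\right) \left(-2\right) + O{\left(4 \right)}\right) = - 8 \left(\left(-1\right) \left(-1\right) \left(-2\right) + \left(-8 + 5 \cdot 4\right)\right) = - 8 \left(1 \left(-2\right) + \left(-8 + 20\right)\right) = - 8 \left(-2 + 12\right) = \left(-8\right) 10 = -80$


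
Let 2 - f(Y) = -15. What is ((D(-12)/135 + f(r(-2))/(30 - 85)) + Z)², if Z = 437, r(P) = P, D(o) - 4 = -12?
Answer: 420419966404/2205225 ≈ 1.9065e+5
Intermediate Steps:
D(o) = -8 (D(o) = 4 - 12 = -8)
f(Y) = 17 (f(Y) = 2 - 1*(-15) = 2 + 15 = 17)
((D(-12)/135 + f(r(-2))/(30 - 85)) + Z)² = ((-8/135 + 17/(30 - 85)) + 437)² = ((-8*1/135 + 17/(-55)) + 437)² = ((-8/135 + 17*(-1/55)) + 437)² = ((-8/135 - 17/55) + 437)² = (-547/1485 + 437)² = (648398/1485)² = 420419966404/2205225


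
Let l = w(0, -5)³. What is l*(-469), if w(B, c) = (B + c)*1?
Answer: 58625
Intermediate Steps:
w(B, c) = B + c
l = -125 (l = (0 - 5)³ = (-5)³ = -125)
l*(-469) = -125*(-469) = 58625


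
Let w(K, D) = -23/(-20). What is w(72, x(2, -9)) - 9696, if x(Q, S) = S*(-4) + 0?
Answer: -193897/20 ≈ -9694.8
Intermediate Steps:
x(Q, S) = -4*S (x(Q, S) = -4*S + 0 = -4*S)
w(K, D) = 23/20 (w(K, D) = -23*(-1/20) = 23/20)
w(72, x(2, -9)) - 9696 = 23/20 - 9696 = -193897/20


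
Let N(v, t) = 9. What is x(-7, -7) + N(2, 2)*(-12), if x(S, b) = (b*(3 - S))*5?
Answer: -458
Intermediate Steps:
x(S, b) = 5*b*(3 - S)
x(-7, -7) + N(2, 2)*(-12) = 5*(-7)*(3 - 1*(-7)) + 9*(-12) = 5*(-7)*(3 + 7) - 108 = 5*(-7)*10 - 108 = -350 - 108 = -458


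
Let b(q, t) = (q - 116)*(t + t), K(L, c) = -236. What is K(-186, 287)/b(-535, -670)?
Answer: -59/218085 ≈ -0.00027054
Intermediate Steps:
b(q, t) = 2*t*(-116 + q) (b(q, t) = (-116 + q)*(2*t) = 2*t*(-116 + q))
K(-186, 287)/b(-535, -670) = -236*(-1/(1340*(-116 - 535))) = -236/(2*(-670)*(-651)) = -236/872340 = -236*1/872340 = -59/218085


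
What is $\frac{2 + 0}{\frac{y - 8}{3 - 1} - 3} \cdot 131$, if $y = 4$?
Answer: $- \frac{262}{5} \approx -52.4$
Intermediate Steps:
$\frac{2 + 0}{\frac{y - 8}{3 - 1} - 3} \cdot 131 = \frac{2 + 0}{\frac{4 - 8}{3 - 1} - 3} \cdot 131 = \frac{2}{- \frac{4}{2} - 3} \cdot 131 = \frac{2}{\left(-4\right) \frac{1}{2} - 3} \cdot 131 = \frac{2}{-2 - 3} \cdot 131 = \frac{2}{-5} \cdot 131 = 2 \left(- \frac{1}{5}\right) 131 = \left(- \frac{2}{5}\right) 131 = - \frac{262}{5}$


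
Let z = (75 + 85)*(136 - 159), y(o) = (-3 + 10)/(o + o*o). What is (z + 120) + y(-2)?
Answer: -7113/2 ≈ -3556.5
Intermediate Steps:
y(o) = 7/(o + o²)
z = -3680 (z = 160*(-23) = -3680)
(z + 120) + y(-2) = (-3680 + 120) + 7/(-2*(1 - 2)) = -3560 + 7*(-½)/(-1) = -3560 + 7*(-½)*(-1) = -3560 + 7/2 = -7113/2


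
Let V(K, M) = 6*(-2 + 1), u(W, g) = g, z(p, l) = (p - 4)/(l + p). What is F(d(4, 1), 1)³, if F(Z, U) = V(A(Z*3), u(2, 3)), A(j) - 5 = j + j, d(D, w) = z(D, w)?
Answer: -216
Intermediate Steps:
z(p, l) = (-4 + p)/(l + p)
d(D, w) = (-4 + D)/(D + w) (d(D, w) = (-4 + D)/(w + D) = (-4 + D)/(D + w))
A(j) = 5 + 2*j (A(j) = 5 + (j + j) = 5 + 2*j)
V(K, M) = -6 (V(K, M) = 6*(-1) = -6)
F(Z, U) = -6
F(d(4, 1), 1)³ = (-6)³ = -216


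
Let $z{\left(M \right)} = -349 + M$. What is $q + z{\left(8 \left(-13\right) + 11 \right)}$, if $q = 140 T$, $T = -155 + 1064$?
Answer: $126818$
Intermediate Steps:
$T = 909$
$q = 127260$ ($q = 140 \cdot 909 = 127260$)
$q + z{\left(8 \left(-13\right) + 11 \right)} = 127260 + \left(-349 + \left(8 \left(-13\right) + 11\right)\right) = 127260 + \left(-349 + \left(-104 + 11\right)\right) = 127260 - 442 = 126818$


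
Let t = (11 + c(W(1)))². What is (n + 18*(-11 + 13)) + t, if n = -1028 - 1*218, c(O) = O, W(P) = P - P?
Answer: -1089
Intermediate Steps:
W(P) = 0
t = 121 (t = (11 + 0)² = 11² = 121)
n = -1246 (n = -1028 - 218 = -1246)
(n + 18*(-11 + 13)) + t = (-1246 + 18*(-11 + 13)) + 121 = (-1246 + 18*2) + 121 = (-1246 + 36) + 121 = -1210 + 121 = -1089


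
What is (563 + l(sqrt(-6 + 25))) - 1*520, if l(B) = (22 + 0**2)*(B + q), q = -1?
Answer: 21 + 22*sqrt(19) ≈ 116.90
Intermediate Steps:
l(B) = -22 + 22*B (l(B) = (22 + 0**2)*(B - 1) = (22 + 0)*(-1 + B) = 22*(-1 + B) = -22 + 22*B)
(563 + l(sqrt(-6 + 25))) - 1*520 = (563 + (-22 + 22*sqrt(-6 + 25))) - 1*520 = (563 + (-22 + 22*sqrt(19))) - 520 = (541 + 22*sqrt(19)) - 520 = 21 + 22*sqrt(19)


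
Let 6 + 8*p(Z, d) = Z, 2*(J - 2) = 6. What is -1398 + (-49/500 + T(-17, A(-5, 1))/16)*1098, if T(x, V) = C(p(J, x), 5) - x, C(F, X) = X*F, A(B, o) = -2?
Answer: -3054957/8000 ≈ -381.87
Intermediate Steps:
J = 5 (J = 2 + (½)*6 = 2 + 3 = 5)
p(Z, d) = -¾ + Z/8
C(F, X) = F*X
T(x, V) = -5/8 - x (T(x, V) = (-¾ + (⅛)*5)*5 - x = (-¾ + 5/8)*5 - x = -⅛*5 - x = -5/8 - x)
-1398 + (-49/500 + T(-17, A(-5, 1))/16)*1098 = -1398 + (-49/500 + (-5/8 - 1*(-17))/16)*1098 = -1398 + (-49*1/500 + (-5/8 + 17)*(1/16))*1098 = -1398 + (-49/500 + (131/8)*(1/16))*1098 = -1398 + (-49/500 + 131/128)*1098 = -1398 + (14807/16000)*1098 = -1398 + 8129043/8000 = -3054957/8000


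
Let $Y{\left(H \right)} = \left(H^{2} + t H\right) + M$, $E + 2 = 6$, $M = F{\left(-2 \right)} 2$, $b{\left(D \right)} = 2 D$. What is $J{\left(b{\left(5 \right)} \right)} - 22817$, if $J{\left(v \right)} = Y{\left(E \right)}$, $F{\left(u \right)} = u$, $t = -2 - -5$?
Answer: $-22793$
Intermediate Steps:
$t = 3$ ($t = -2 + 5 = 3$)
$M = -4$ ($M = \left(-2\right) 2 = -4$)
$E = 4$ ($E = -2 + 6 = 4$)
$Y{\left(H \right)} = -4 + H^{2} + 3 H$ ($Y{\left(H \right)} = \left(H^{2} + 3 H\right) - 4 = -4 + H^{2} + 3 H$)
$J{\left(v \right)} = 24$ ($J{\left(v \right)} = -4 + 4^{2} + 3 \cdot 4 = -4 + 16 + 12 = 24$)
$J{\left(b{\left(5 \right)} \right)} - 22817 = 24 - 22817 = -22793$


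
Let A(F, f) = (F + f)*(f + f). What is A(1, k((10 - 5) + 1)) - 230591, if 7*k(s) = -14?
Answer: -230587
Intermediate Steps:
k(s) = -2 (k(s) = (1/7)*(-14) = -2)
A(F, f) = 2*f*(F + f) (A(F, f) = (F + f)*(2*f) = 2*f*(F + f))
A(1, k((10 - 5) + 1)) - 230591 = 2*(-2)*(1 - 2) - 230591 = 2*(-2)*(-1) - 230591 = 4 - 230591 = -230587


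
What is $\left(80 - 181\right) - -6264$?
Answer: $6163$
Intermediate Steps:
$\left(80 - 181\right) - -6264 = -101 + 6264 = 6163$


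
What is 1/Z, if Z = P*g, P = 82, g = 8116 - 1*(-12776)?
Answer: 1/1713144 ≈ 5.8372e-7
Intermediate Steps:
g = 20892 (g = 8116 + 12776 = 20892)
Z = 1713144 (Z = 82*20892 = 1713144)
1/Z = 1/1713144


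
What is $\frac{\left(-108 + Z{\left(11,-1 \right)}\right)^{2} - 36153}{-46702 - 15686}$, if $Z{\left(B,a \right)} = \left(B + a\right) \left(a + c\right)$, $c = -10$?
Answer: $- \frac{11371}{62388} \approx -0.18226$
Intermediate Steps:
$Z{\left(B,a \right)} = \left(-10 + a\right) \left(B + a\right)$ ($Z{\left(B,a \right)} = \left(B + a\right) \left(a - 10\right) = \left(B + a\right) \left(-10 + a\right) = \left(-10 + a\right) \left(B + a\right)$)
$\frac{\left(-108 + Z{\left(11,-1 \right)}\right)^{2} - 36153}{-46702 - 15686} = \frac{\left(-108 + \left(\left(-1\right)^{2} - 110 - -10 + 11 \left(-1\right)\right)\right)^{2} - 36153}{-46702 - 15686} = \frac{\left(-108 + \left(1 - 110 + 10 - 11\right)\right)^{2} - 36153}{-46702 - 15686} = \frac{\left(-108 - 110\right)^{2} - 36153}{-46702 - 15686} = \frac{\left(-218\right)^{2} - 36153}{-62388} = \left(47524 - 36153\right) \left(- \frac{1}{62388}\right) = 11371 \left(- \frac{1}{62388}\right) = - \frac{11371}{62388}$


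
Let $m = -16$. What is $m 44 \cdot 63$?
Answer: $-44352$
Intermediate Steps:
$m 44 \cdot 63 = \left(-16\right) 44 \cdot 63 = \left(-704\right) 63 = -44352$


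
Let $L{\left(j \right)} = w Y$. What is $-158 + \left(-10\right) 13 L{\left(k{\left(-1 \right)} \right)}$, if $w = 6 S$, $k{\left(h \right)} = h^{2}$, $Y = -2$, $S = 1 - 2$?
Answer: $-1718$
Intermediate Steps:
$S = -1$ ($S = 1 - 2 = -1$)
$w = -6$ ($w = 6 \left(-1\right) = -6$)
$L{\left(j \right)} = 12$ ($L{\left(j \right)} = \left(-6\right) \left(-2\right) = 12$)
$-158 + \left(-10\right) 13 L{\left(k{\left(-1 \right)} \right)} = -158 + \left(-10\right) 13 \cdot 12 = -158 - 1560 = -1718$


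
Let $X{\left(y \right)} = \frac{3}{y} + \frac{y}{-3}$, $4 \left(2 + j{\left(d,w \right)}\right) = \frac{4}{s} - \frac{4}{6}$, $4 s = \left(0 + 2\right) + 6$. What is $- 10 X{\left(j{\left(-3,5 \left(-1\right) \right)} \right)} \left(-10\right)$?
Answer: $- \frac{1120}{9} \approx -124.44$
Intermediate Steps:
$s = 2$ ($s = \frac{\left(0 + 2\right) + 6}{4} = \frac{2 + 6}{4} = \frac{1}{4} \cdot 8 = 2$)
$j{\left(d,w \right)} = - \frac{5}{3}$ ($j{\left(d,w \right)} = -2 + \frac{\frac{4}{2} - \frac{4}{6}}{4} = -2 + \frac{4 \cdot \frac{1}{2} - \frac{2}{3}}{4} = -2 + \frac{2 - \frac{2}{3}}{4} = -2 + \frac{1}{4} \cdot \frac{4}{3} = -2 + \frac{1}{3} = - \frac{5}{3}$)
$X{\left(y \right)} = \frac{3}{y} - \frac{y}{3}$ ($X{\left(y \right)} = \frac{3}{y} + y \left(- \frac{1}{3}\right) = \frac{3}{y} - \frac{y}{3}$)
$- 10 X{\left(j{\left(-3,5 \left(-1\right) \right)} \right)} \left(-10\right) = - 10 \left(\frac{3}{- \frac{5}{3}} - - \frac{5}{9}\right) \left(-10\right) = - 10 \left(3 \left(- \frac{3}{5}\right) + \frac{5}{9}\right) \left(-10\right) = - 10 \left(- \frac{9}{5} + \frac{5}{9}\right) \left(-10\right) = \left(-10\right) \left(- \frac{56}{45}\right) \left(-10\right) = \frac{112}{9} \left(-10\right) = - \frac{1120}{9}$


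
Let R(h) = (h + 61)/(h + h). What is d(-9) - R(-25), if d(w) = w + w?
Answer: -432/25 ≈ -17.280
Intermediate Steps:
d(w) = 2*w
R(h) = (61 + h)/(2*h) (R(h) = (61 + h)/((2*h)) = (61 + h)*(1/(2*h)) = (61 + h)/(2*h))
d(-9) - R(-25) = 2*(-9) - (61 - 25)/(2*(-25)) = -18 - (-1)*36/(2*25) = -18 - 1*(-18/25) = -18 + 18/25 = -432/25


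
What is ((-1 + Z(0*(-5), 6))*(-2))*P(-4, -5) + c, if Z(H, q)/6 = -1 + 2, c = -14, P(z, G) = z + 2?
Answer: 6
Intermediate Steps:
P(z, G) = 2 + z
Z(H, q) = 6 (Z(H, q) = 6*(-1 + 2) = 6*1 = 6)
((-1 + Z(0*(-5), 6))*(-2))*P(-4, -5) + c = ((-1 + 6)*(-2))*(2 - 4) - 14 = (5*(-2))*(-2) - 14 = -10*(-2) - 14 = 20 - 14 = 6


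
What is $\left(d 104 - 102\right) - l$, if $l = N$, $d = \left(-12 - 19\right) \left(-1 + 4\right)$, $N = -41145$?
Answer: $31371$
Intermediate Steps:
$d = -93$ ($d = \left(-31\right) 3 = -93$)
$l = -41145$
$\left(d 104 - 102\right) - l = \left(\left(-93\right) 104 - 102\right) - -41145 = \left(-9672 - 102\right) + 41145 = -9774 + 41145 = 31371$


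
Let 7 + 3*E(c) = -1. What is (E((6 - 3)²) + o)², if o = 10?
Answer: 484/9 ≈ 53.778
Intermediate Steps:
E(c) = -8/3 (E(c) = -7/3 + (⅓)*(-1) = -7/3 - ⅓ = -8/3)
(E((6 - 3)²) + o)² = (-8/3 + 10)² = (22/3)² = 484/9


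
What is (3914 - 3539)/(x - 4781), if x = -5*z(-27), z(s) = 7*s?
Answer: -375/3836 ≈ -0.097758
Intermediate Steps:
x = 945 (x = -35*(-27) = -5*(-189) = 945)
(3914 - 3539)/(x - 4781) = (3914 - 3539)/(945 - 4781) = 375/(-3836) = 375*(-1/3836) = -375/3836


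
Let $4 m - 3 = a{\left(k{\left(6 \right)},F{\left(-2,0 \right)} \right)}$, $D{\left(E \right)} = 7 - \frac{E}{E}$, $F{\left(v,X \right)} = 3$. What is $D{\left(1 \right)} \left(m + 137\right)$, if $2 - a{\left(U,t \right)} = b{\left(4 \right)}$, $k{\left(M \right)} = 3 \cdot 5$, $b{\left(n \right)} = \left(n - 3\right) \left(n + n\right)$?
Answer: $\frac{1635}{2} \approx 817.5$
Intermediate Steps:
$b{\left(n \right)} = 2 n \left(-3 + n\right)$ ($b{\left(n \right)} = \left(-3 + n\right) 2 n = 2 n \left(-3 + n\right)$)
$k{\left(M \right)} = 15$
$D{\left(E \right)} = 6$ ($D{\left(E \right)} = 7 - 1 = 6$)
$a{\left(U,t \right)} = -6$ ($a{\left(U,t \right)} = 2 - 2 \cdot 4 \left(-3 + 4\right) = 2 - 2 \cdot 4 \cdot 1 = 2 - 8 = -6$)
$m = - \frac{3}{4}$ ($m = \frac{3}{4} + \frac{1}{4} \left(-6\right) = \frac{3}{4} - \frac{3}{2} = - \frac{3}{4} \approx -0.75$)
$D{\left(1 \right)} \left(m + 137\right) = 6 \left(- \frac{3}{4} + 137\right) = 6 \cdot \frac{545}{4} = \frac{1635}{2}$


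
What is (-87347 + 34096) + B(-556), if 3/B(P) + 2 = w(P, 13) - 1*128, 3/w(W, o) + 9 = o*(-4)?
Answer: -422440366/7933 ≈ -53251.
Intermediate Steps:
w(W, o) = 3/(-9 - 4*o) (w(W, o) = 3/(-9 + o*(-4)) = 3/(-9 - 4*o))
B(P) = -183/7933 (B(P) = 3/(-2 + (-3/(9 + 4*13) - 1*128)) = 3/(-2 + (-3/(9 + 52) - 128)) = 3/(-2 + (-3/61 - 128)) = 3/(-2 - 7811/61) = 3/(-7933/61) = 3*(-61/7933) = -183/7933)
(-87347 + 34096) + B(-556) = (-87347 + 34096) - 183/7933 = -53251 - 183/7933 = -422440366/7933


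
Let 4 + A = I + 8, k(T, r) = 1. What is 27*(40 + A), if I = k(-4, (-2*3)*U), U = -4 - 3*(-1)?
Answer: 1215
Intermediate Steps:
U = -1 (U = -4 - 1*(-3) = -4 + 3 = -1)
I = 1
A = 5 (A = -4 + (1 + 8) = -4 + 9 = 5)
27*(40 + A) = 27*(40 + 5) = 27*45 = 1215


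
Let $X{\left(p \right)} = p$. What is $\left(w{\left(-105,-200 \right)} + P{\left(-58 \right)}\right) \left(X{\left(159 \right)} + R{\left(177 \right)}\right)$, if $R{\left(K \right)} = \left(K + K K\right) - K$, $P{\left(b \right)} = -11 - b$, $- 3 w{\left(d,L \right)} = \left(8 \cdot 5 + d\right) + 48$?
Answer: $1658368$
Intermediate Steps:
$w{\left(d,L \right)} = - \frac{88}{3} - \frac{d}{3}$ ($w{\left(d,L \right)} = - \frac{\left(8 \cdot 5 + d\right) + 48}{3} = - \frac{\left(40 + d\right) + 48}{3} = - \frac{88 + d}{3} = - \frac{88}{3} - \frac{d}{3}$)
$R{\left(K \right)} = K^{2}$ ($R{\left(K \right)} = \left(K + K^{2}\right) - K = K^{2}$)
$\left(w{\left(-105,-200 \right)} + P{\left(-58 \right)}\right) \left(X{\left(159 \right)} + R{\left(177 \right)}\right) = \left(\left(- \frac{88}{3} - -35\right) - -47\right) \left(159 + 177^{2}\right) = \left(\left(- \frac{88}{3} + 35\right) + \left(-11 + 58\right)\right) \left(159 + 31329\right) = \left(\frac{17}{3} + 47\right) 31488 = \frac{158}{3} \cdot 31488 = 1658368$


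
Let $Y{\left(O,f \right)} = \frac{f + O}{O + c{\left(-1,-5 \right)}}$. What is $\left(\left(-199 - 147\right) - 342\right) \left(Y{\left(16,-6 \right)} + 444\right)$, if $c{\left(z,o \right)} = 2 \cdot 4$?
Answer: $- \frac{917276}{3} \approx -3.0576 \cdot 10^{5}$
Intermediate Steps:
$c{\left(z,o \right)} = 8$
$Y{\left(O,f \right)} = \frac{O + f}{8 + O}$ ($Y{\left(O,f \right)} = \frac{f + O}{O + 8} = \frac{O + f}{8 + O}$)
$\left(\left(-199 - 147\right) - 342\right) \left(Y{\left(16,-6 \right)} + 444\right) = \left(\left(-199 - 147\right) - 342\right) \left(\frac{16 - 6}{8 + 16} + 444\right) = \left(-346 - 342\right) \left(\frac{1}{24} \cdot 10 + 444\right) = - 688 \left(\frac{1}{24} \cdot 10 + 444\right) = - 688 \left(\frac{5}{12} + 444\right) = \left(-688\right) \frac{5333}{12} = - \frac{917276}{3}$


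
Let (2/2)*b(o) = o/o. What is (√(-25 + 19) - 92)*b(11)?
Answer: -92 + I*√6 ≈ -92.0 + 2.4495*I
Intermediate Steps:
b(o) = 1 (b(o) = o/o = 1)
(√(-25 + 19) - 92)*b(11) = (√(-25 + 19) - 92)*1 = (√(-6) - 92)*1 = (I*√6 - 92)*1 = (-92 + I*√6)*1 = -92 + I*√6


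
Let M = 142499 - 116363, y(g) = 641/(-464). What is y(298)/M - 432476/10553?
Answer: -5244688193977/127977328512 ≈ -40.981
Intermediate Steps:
y(g) = -641/464 (y(g) = 641*(-1/464) = -641/464)
M = 26136
y(298)/M - 432476/10553 = -641/464/26136 - 432476/10553 = -641/464*1/26136 - 432476*1/10553 = -641/12127104 - 432476/10553 = -5244688193977/127977328512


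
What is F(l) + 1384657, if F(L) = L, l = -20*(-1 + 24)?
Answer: 1384197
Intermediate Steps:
l = -460 (l = -20*23 = -460)
F(l) + 1384657 = -460 + 1384657 = 1384197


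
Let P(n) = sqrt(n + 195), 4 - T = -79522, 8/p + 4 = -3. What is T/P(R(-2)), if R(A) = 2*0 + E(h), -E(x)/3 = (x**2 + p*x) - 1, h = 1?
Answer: 79526*sqrt(9723)/1389 ≈ 5645.6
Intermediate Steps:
p = -8/7 (p = 8/(-4 - 3) = 8/(-7) = 8*(-1/7) = -8/7 ≈ -1.1429)
T = 79526 (T = 4 - 1*(-79522) = 4 + 79522 = 79526)
E(x) = 3 - 3*x**2 + 24*x/7 (E(x) = -3*((x**2 - 8*x/7) - 1) = -3*(-1 + x**2 - 8*x/7) = 3 - 3*x**2 + 24*x/7)
R(A) = 24/7 (R(A) = 2*0 + (3 - 3*1**2 + (24/7)*1) = 0 + (3 - 3*1 + 24/7) = 0 + (3 - 3 + 24/7) = 0 + 24/7 = 24/7)
P(n) = sqrt(195 + n)
T/P(R(-2)) = 79526/(sqrt(195 + 24/7)) = 79526/(sqrt(1389/7)) = 79526/((sqrt(9723)/7)) = 79526*(sqrt(9723)/1389) = 79526*sqrt(9723)/1389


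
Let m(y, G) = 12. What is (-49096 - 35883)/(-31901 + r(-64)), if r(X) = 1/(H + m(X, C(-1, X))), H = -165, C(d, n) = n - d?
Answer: 13001787/4880854 ≈ 2.6638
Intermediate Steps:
r(X) = -1/153 (r(X) = 1/(-165 + 12) = 1/(-153) = -1/153)
(-49096 - 35883)/(-31901 + r(-64)) = (-49096 - 35883)/(-31901 - 1/153) = -84979/(-4880854/153) = -84979*(-153/4880854) = 13001787/4880854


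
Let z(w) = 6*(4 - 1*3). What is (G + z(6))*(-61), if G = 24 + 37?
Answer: -4087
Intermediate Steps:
z(w) = 6 (z(w) = 6*(4 - 3) = 6*1 = 6)
G = 61
(G + z(6))*(-61) = (61 + 6)*(-61) = 67*(-61) = -4087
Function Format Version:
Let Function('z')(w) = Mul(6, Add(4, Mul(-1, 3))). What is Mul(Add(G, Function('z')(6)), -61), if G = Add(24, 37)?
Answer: -4087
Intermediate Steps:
Function('z')(w) = 6 (Function('z')(w) = Mul(6, Add(4, -3)) = Mul(6, 1) = 6)
G = 61
Mul(Add(G, Function('z')(6)), -61) = Mul(Add(61, 6), -61) = Mul(67, -61) = -4087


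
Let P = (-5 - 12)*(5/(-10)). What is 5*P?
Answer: 85/2 ≈ 42.500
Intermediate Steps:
P = 17/2 (P = -85*(-1)/10 = -17*(-1/2) = 17/2 ≈ 8.5000)
5*P = 5*(17/2) = 85/2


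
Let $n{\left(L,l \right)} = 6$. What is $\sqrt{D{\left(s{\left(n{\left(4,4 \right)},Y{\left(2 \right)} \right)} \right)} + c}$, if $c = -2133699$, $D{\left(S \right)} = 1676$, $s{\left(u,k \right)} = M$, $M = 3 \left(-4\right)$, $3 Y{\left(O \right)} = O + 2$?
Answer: $i \sqrt{2132023} \approx 1460.1 i$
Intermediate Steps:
$Y{\left(O \right)} = \frac{2}{3} + \frac{O}{3}$ ($Y{\left(O \right)} = \frac{O + 2}{3} = \frac{2 + O}{3} = \frac{2}{3} + \frac{O}{3}$)
$M = -12$
$s{\left(u,k \right)} = -12$
$\sqrt{D{\left(s{\left(n{\left(4,4 \right)},Y{\left(2 \right)} \right)} \right)} + c} = \sqrt{1676 - 2133699} = \sqrt{-2132023} = i \sqrt{2132023}$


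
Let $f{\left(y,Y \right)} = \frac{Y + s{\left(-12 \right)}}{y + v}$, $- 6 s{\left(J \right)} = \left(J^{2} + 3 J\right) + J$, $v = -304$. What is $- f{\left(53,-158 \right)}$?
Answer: $- \frac{174}{251} \approx -0.69323$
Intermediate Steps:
$s{\left(J \right)} = - \frac{2 J}{3} - \frac{J^{2}}{6}$ ($s{\left(J \right)} = - \frac{\left(J^{2} + 3 J\right) + J}{6} = - \frac{J^{2} + 4 J}{6} = - \frac{2 J}{3} - \frac{J^{2}}{6}$)
$f{\left(y,Y \right)} = \frac{-16 + Y}{-304 + y}$ ($f{\left(y,Y \right)} = \frac{Y - - 2 \left(4 - 12\right)}{y - 304} = \frac{Y - \left(-2\right) \left(-8\right)}{-304 + y} = \frac{Y - 16}{-304 + y} = \frac{-16 + Y}{-304 + y}$)
$- f{\left(53,-158 \right)} = - \frac{-16 - 158}{-304 + 53} = - \frac{-174}{-251} = - \frac{\left(-1\right) \left(-174\right)}{251} = \left(-1\right) \frac{174}{251} = - \frac{174}{251}$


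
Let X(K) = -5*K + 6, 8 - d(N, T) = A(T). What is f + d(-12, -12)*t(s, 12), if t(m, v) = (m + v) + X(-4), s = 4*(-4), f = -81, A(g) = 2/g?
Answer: 296/3 ≈ 98.667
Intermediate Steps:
d(N, T) = 8 - 2/T
X(K) = 6 - 5*K
s = -16
t(m, v) = 26 + m + v (t(m, v) = (m + v) + (6 - 5*(-4)) = (m + v) + (6 + 20) = (m + v) + 26 = 26 + m + v)
f + d(-12, -12)*t(s, 12) = -81 + (8 - 2/(-12))*(26 - 16 + 12) = -81 + (8 - 2*(-1/12))*22 = -81 + (8 + ⅙)*22 = -81 + (49/6)*22 = -81 + 539/3 = 296/3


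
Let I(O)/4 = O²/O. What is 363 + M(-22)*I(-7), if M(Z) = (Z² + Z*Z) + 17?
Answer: -27217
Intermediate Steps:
M(Z) = 17 + 2*Z² (M(Z) = (Z² + Z²) + 17 = 2*Z² + 17 = 17 + 2*Z²)
I(O) = 4*O (I(O) = 4*(O²/O) = 4*O)
363 + M(-22)*I(-7) = 363 + (17 + 2*(-22)²)*(4*(-7)) = 363 + (17 + 2*484)*(-28) = 363 + (17 + 968)*(-28) = 363 + 985*(-28) = 363 - 27580 = -27217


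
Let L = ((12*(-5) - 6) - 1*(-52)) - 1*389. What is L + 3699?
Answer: 3296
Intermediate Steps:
L = -403 (L = ((-60 - 6) + 52) - 389 = (-66 + 52) - 389 = -14 - 389 = -403)
L + 3699 = -403 + 3699 = 3296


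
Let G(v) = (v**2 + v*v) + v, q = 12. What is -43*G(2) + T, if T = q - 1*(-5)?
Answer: -413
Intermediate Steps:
T = 17 (T = 12 - 1*(-5) = 12 + 5 = 17)
G(v) = v + 2*v**2 (G(v) = (v**2 + v**2) + v = 2*v**2 + v = v + 2*v**2)
-43*G(2) + T = -86*(1 + 2*2) + 17 = -86*(1 + 4) + 17 = -86*5 + 17 = -43*10 + 17 = -430 + 17 = -413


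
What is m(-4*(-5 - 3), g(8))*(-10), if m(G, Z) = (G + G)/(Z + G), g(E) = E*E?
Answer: -20/3 ≈ -6.6667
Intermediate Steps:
g(E) = E²
m(G, Z) = 2*G/(G + Z) (m(G, Z) = (2*G)/(G + Z) = 2*G/(G + Z))
m(-4*(-5 - 3), g(8))*(-10) = (2*(-4*(-5 - 3))/(-4*(-5 - 3) + 8²))*(-10) = (2*(-4*(-8))/(-4*(-8) + 64))*(-10) = (2*32/(32 + 64))*(-10) = (2*32/96)*(-10) = (2*32*(1/96))*(-10) = (⅔)*(-10) = -20/3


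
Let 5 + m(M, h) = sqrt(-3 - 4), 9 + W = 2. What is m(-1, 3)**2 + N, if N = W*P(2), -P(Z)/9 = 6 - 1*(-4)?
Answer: 648 - 10*I*sqrt(7) ≈ 648.0 - 26.458*I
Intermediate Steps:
W = -7 (W = -9 + 2 = -7)
P(Z) = -90 (P(Z) = -9*(6 - 1*(-4)) = -9*(6 + 4) = -9*10 = -90)
m(M, h) = -5 + I*sqrt(7) (m(M, h) = -5 + sqrt(-3 - 4) = -5 + sqrt(-7) = -5 + I*sqrt(7))
N = 630 (N = -7*(-90) = 630)
m(-1, 3)**2 + N = (-5 + I*sqrt(7))**2 + 630 = 630 + (-5 + I*sqrt(7))**2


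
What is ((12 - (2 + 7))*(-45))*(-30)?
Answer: 4050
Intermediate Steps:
((12 - (2 + 7))*(-45))*(-30) = ((12 - 1*9)*(-45))*(-30) = ((12 - 9)*(-45))*(-30) = (3*(-45))*(-30) = -135*(-30) = 4050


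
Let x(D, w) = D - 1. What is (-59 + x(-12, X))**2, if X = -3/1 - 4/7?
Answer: 5184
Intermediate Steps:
X = -25/7 (X = -3*1 - 4*1/7 = -3 - 4/7 = -25/7 ≈ -3.5714)
x(D, w) = -1 + D
(-59 + x(-12, X))**2 = (-59 + (-1 - 12))**2 = (-59 - 13)**2 = (-72)**2 = 5184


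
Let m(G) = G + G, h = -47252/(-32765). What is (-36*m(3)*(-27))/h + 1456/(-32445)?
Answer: 221417842846/54753255 ≈ 4043.9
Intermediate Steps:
h = 47252/32765 (h = -47252*(-1/32765) = 47252/32765 ≈ 1.4421)
m(G) = 2*G
(-36*m(3)*(-27))/h + 1456/(-32445) = (-72*3*(-27))/(47252/32765) + 1456/(-32445) = (-36*6*(-27))*(32765/47252) + 1456*(-1/32445) = -216*(-27)*(32765/47252) - 208/4635 = 5832*(32765/47252) - 208/4635 = 47771370/11813 - 208/4635 = 221417842846/54753255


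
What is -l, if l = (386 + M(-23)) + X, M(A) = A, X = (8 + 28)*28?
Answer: -1371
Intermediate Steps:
X = 1008 (X = 36*28 = 1008)
l = 1371 (l = (386 - 23) + 1008 = 363 + 1008 = 1371)
-l = -1*1371 = -1371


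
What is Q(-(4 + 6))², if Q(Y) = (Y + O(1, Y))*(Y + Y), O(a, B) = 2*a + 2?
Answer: 14400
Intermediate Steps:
O(a, B) = 2 + 2*a
Q(Y) = 2*Y*(4 + Y) (Q(Y) = (Y + (2 + 2*1))*(Y + Y) = (Y + (2 + 2))*(2*Y) = (Y + 4)*(2*Y) = (4 + Y)*(2*Y) = 2*Y*(4 + Y))
Q(-(4 + 6))² = (2*(-(4 + 6))*(4 - (4 + 6)))² = (2*(-1*10)*(4 - 1*10))² = (2*(-10)*(4 - 10))² = (2*(-10)*(-6))² = 120² = 14400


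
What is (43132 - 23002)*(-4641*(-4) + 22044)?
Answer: 817439040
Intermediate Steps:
(43132 - 23002)*(-4641*(-4) + 22044) = 20130*(18564 + 22044) = 20130*40608 = 817439040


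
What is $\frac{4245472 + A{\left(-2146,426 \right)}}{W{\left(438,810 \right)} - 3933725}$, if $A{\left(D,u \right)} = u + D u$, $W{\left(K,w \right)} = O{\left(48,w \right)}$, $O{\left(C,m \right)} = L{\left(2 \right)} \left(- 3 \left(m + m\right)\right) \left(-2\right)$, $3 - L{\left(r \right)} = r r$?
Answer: $- \frac{302882}{358495} \approx -0.84487$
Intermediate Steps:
$L{\left(r \right)} = 3 - r^{2}$ ($L{\left(r \right)} = 3 - r r = 3 - r^{2}$)
$O{\left(C,m \right)} = - 12 m$ ($O{\left(C,m \right)} = \left(3 - 2^{2}\right) \left(- 3 \left(m + m\right)\right) \left(-2\right) = \left(3 - 4\right) \left(- 3 \cdot 2 m\right) \left(-2\right) = \left(3 - 4\right) \left(- 6 m\right) \left(-2\right) = - \left(-6\right) m \left(-2\right) = 6 m \left(-2\right) = - 12 m$)
$W{\left(K,w \right)} = - 12 w$
$\frac{4245472 + A{\left(-2146,426 \right)}}{W{\left(438,810 \right)} - 3933725} = \frac{4245472 + 426 \left(1 - 2146\right)}{\left(-12\right) 810 - 3933725} = \frac{4245472 + 426 \left(-2145\right)}{-9720 - 3933725} = \frac{4245472 - 913770}{-3943445} = 3331702 \left(- \frac{1}{3943445}\right) = - \frac{302882}{358495}$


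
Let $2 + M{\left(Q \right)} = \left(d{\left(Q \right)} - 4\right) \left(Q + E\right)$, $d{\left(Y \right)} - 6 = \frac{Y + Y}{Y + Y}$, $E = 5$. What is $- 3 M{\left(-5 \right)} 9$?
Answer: $54$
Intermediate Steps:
$d{\left(Y \right)} = 7$ ($d{\left(Y \right)} = 6 + \frac{Y + Y}{Y + Y} = 6 + \frac{2 Y}{2 Y} = 6 + 2 Y \frac{1}{2 Y} = 6 + 1 = 7$)
$M{\left(Q \right)} = 13 + 3 Q$ ($M{\left(Q \right)} = -2 + \left(7 - 4\right) \left(Q + 5\right) = -2 + 3 \left(5 + Q\right) = -2 + \left(15 + 3 Q\right) = 13 + 3 Q$)
$- 3 M{\left(-5 \right)} 9 = - 3 \left(13 + 3 \left(-5\right)\right) 9 = - 3 \left(13 - 15\right) 9 = - 3 \left(-2\right) 9 = - \left(-6\right) 9 = \left(-1\right) \left(-54\right) = 54$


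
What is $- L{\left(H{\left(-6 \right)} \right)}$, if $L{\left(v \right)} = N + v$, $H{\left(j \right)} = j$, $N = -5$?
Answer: $11$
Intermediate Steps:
$L{\left(v \right)} = -5 + v$
$- L{\left(H{\left(-6 \right)} \right)} = - (-5 - 6) = \left(-1\right) \left(-11\right) = 11$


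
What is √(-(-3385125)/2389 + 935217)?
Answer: 3*√593963409698/2389 ≈ 967.80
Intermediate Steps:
√(-(-3385125)/2389 + 935217) = √(-1125*(-3009/2389) + 935217) = √(3385125/2389 + 935217) = √(2237618538/2389) = 3*√593963409698/2389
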